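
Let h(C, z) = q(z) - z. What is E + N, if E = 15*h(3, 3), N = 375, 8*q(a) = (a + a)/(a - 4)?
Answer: 1275/4 ≈ 318.75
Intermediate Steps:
q(a) = a/(4*(-4 + a)) (q(a) = ((a + a)/(a - 4))/8 = ((2*a)/(-4 + a))/8 = (2*a/(-4 + a))/8 = a/(4*(-4 + a)))
h(C, z) = -z + z/(4*(-4 + z)) (h(C, z) = z/(4*(-4 + z)) - z = -z + z/(4*(-4 + z)))
E = -225/4 (E = 15*((¼)*3*(17 - 4*3)/(-4 + 3)) = 15*((¼)*3*(17 - 12)/(-1)) = 15*((¼)*3*(-1)*5) = 15*(-15/4) = -225/4 ≈ -56.250)
E + N = -225/4 + 375 = 1275/4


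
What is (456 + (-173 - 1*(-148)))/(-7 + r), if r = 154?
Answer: 431/147 ≈ 2.9320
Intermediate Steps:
(456 + (-173 - 1*(-148)))/(-7 + r) = (456 + (-173 - 1*(-148)))/(-7 + 154) = (456 + (-173 + 148))/147 = (456 - 25)*(1/147) = 431*(1/147) = 431/147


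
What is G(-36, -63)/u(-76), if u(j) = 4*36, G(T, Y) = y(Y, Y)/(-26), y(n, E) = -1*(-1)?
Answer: -1/3744 ≈ -0.00026709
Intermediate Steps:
y(n, E) = 1
G(T, Y) = -1/26 (G(T, Y) = 1/(-26) = 1*(-1/26) = -1/26)
u(j) = 144
G(-36, -63)/u(-76) = -1/26/144 = -1/26*1/144 = -1/3744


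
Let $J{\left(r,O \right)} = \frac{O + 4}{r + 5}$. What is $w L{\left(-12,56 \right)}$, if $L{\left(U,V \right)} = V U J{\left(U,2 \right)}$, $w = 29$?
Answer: $16704$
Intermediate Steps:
$J{\left(r,O \right)} = \frac{4 + O}{5 + r}$
$L{\left(U,V \right)} = \frac{6 U V}{5 + U}$ ($L{\left(U,V \right)} = V U \frac{4 + 2}{5 + U} = U V \frac{1}{5 + U} 6 = U V \frac{6}{5 + U} = \frac{6 U V}{5 + U}$)
$w L{\left(-12,56 \right)} = 29 \cdot 6 \left(-12\right) 56 \frac{1}{5 - 12} = 29 \cdot 6 \left(-12\right) 56 \frac{1}{-7} = 29 \cdot 6 \left(-12\right) 56 \left(- \frac{1}{7}\right) = 29 \cdot 576 = 16704$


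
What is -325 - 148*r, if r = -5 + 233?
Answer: -34069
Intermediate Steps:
r = 228
-325 - 148*r = -325 - 148*228 = -325 - 33744 = -34069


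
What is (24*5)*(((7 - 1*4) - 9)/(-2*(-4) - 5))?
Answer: -240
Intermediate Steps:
(24*5)*(((7 - 1*4) - 9)/(-2*(-4) - 5)) = 120*(((7 - 4) - 9)/(8 - 5)) = 120*((3 - 9)/3) = 120*(-6*1/3) = 120*(-2) = -240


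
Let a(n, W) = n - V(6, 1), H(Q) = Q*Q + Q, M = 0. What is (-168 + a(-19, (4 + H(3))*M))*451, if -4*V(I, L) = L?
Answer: -336897/4 ≈ -84224.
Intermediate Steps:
V(I, L) = -L/4
H(Q) = Q + Q² (H(Q) = Q² + Q = Q + Q²)
a(n, W) = ¼ + n (a(n, W) = n - (-1)/4 = n - 1*(-¼) = n + ¼ = ¼ + n)
(-168 + a(-19, (4 + H(3))*M))*451 = (-168 + (¼ - 19))*451 = (-168 - 75/4)*451 = -747/4*451 = -336897/4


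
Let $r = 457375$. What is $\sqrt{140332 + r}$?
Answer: $\sqrt{597707} \approx 773.12$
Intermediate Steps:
$\sqrt{140332 + r} = \sqrt{140332 + 457375} = \sqrt{597707}$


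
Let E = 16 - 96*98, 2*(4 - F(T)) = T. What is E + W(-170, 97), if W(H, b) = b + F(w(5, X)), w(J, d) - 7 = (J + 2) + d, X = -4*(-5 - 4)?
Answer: -9316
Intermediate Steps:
X = 36 (X = -4*(-9) = 36)
w(J, d) = 9 + J + d (w(J, d) = 7 + ((J + 2) + d) = 7 + ((2 + J) + d) = 7 + (2 + J + d) = 9 + J + d)
F(T) = 4 - T/2
W(H, b) = -21 + b (W(H, b) = b + (4 - (9 + 5 + 36)/2) = b + (4 - ½*50) = b + (4 - 25) = b - 21 = -21 + b)
E = -9392 (E = 16 - 9408 = -9392)
E + W(-170, 97) = -9392 + (-21 + 97) = -9392 + 76 = -9316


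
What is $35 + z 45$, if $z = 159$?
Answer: $7190$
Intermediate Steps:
$35 + z 45 = 35 + 159 \cdot 45 = 35 + 7155 = 7190$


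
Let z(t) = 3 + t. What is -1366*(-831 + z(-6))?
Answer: 1139244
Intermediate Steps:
-1366*(-831 + z(-6)) = -1366*(-831 + (3 - 6)) = -1366*(-831 - 3) = -1366*(-834) = 1139244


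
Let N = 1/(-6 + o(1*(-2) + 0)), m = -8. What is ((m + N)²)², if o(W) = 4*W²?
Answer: 38950081/10000 ≈ 3895.0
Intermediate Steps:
N = ⅒ (N = 1/(-6 + 4*(1*(-2) + 0)²) = 1/(-6 + 4*(-2 + 0)²) = 1/(-6 + 4*(-2)²) = 1/(-6 + 4*4) = 1/(-6 + 16) = 1/10 = ⅒ ≈ 0.10000)
((m + N)²)² = ((-8 + ⅒)²)² = ((-79/10)²)² = (6241/100)² = 38950081/10000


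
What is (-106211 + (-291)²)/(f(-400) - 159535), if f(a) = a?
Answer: 4306/31987 ≈ 0.13462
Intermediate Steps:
(-106211 + (-291)²)/(f(-400) - 159535) = (-106211 + (-291)²)/(-400 - 159535) = (-106211 + 84681)/(-159935) = -21530*(-1/159935) = 4306/31987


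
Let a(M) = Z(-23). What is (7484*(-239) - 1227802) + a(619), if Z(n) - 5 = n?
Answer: -3016496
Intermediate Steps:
Z(n) = 5 + n
a(M) = -18 (a(M) = 5 - 23 = -18)
(7484*(-239) - 1227802) + a(619) = (7484*(-239) - 1227802) - 18 = (-1788676 - 1227802) - 18 = -3016478 - 18 = -3016496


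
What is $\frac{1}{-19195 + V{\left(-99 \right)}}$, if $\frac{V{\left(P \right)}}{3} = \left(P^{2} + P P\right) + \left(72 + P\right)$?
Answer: $\frac{1}{39530} \approx 2.5297 \cdot 10^{-5}$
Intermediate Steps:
$V{\left(P \right)} = 216 + 3 P + 6 P^{2}$ ($V{\left(P \right)} = 3 \left(\left(P^{2} + P P\right) + \left(72 + P\right)\right) = 3 \left(\left(P^{2} + P^{2}\right) + \left(72 + P\right)\right) = 3 \left(2 P^{2} + \left(72 + P\right)\right) = 3 \left(72 + P + 2 P^{2}\right) = 216 + 3 P + 6 P^{2}$)
$\frac{1}{-19195 + V{\left(-99 \right)}} = \frac{1}{-19195 + \left(216 + 3 \left(-99\right) + 6 \left(-99\right)^{2}\right)} = \frac{1}{-19195 + \left(216 - 297 + 6 \cdot 9801\right)} = \frac{1}{-19195 + \left(216 - 297 + 58806\right)} = \frac{1}{-19195 + 58725} = \frac{1}{39530}$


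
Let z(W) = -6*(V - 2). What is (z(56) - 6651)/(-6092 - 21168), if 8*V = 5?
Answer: 26571/109040 ≈ 0.24368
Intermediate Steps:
V = 5/8 (V = (⅛)*5 = 5/8 ≈ 0.62500)
z(W) = 33/4 (z(W) = -6*(5/8 - 2) = -6*(-11/8) = 33/4)
(z(56) - 6651)/(-6092 - 21168) = (33/4 - 6651)/(-6092 - 21168) = -26571/4/(-27260) = -26571/4*(-1/27260) = 26571/109040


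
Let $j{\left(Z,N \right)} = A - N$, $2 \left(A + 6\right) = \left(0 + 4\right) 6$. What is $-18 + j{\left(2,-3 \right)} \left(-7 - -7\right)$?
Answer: $-18$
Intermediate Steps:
$A = 6$ ($A = -6 + \frac{\left(0 + 4\right) 6}{2} = -6 + \frac{4 \cdot 6}{2} = -6 + \frac{1}{2} \cdot 24 = -6 + 12 = 6$)
$j{\left(Z,N \right)} = 6 - N$
$-18 + j{\left(2,-3 \right)} \left(-7 - -7\right) = -18 + \left(6 - -3\right) \left(-7 - -7\right) = -18 + \left(6 + 3\right) \left(-7 + 7\right) = -18 + 9 \cdot 0 = -18 + 0 = -18$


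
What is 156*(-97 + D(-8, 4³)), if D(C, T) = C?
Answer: -16380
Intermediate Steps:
156*(-97 + D(-8, 4³)) = 156*(-97 - 8) = 156*(-105) = -16380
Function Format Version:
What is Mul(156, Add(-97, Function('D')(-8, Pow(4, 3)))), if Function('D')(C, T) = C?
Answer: -16380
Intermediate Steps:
Mul(156, Add(-97, Function('D')(-8, Pow(4, 3)))) = Mul(156, Add(-97, -8)) = Mul(156, -105) = -16380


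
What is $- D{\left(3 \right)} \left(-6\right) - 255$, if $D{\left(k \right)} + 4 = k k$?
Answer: $-225$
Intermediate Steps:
$D{\left(k \right)} = -4 + k^{2}$ ($D{\left(k \right)} = -4 + k k = -4 + k^{2}$)
$- D{\left(3 \right)} \left(-6\right) - 255 = - (-4 + 3^{2}) \left(-6\right) - 255 = - (-4 + 9) \left(-6\right) - 255 = \left(-1\right) 5 \left(-6\right) - 255 = \left(-5\right) \left(-6\right) - 255 = 30 - 255 = -225$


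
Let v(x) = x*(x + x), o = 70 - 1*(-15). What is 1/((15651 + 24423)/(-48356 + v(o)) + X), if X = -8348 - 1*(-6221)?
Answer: -5651/12026356 ≈ -0.00046988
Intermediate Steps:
o = 85 (o = 70 + 15 = 85)
X = -2127 (X = -8348 + 6221 = -2127)
v(x) = 2*x² (v(x) = x*(2*x) = 2*x²)
1/((15651 + 24423)/(-48356 + v(o)) + X) = 1/((15651 + 24423)/(-48356 + 2*85²) - 2127) = 1/(40074/(-48356 + 2*7225) - 2127) = 1/(40074/(-48356 + 14450) - 2127) = 1/(40074/(-33906) - 2127) = 1/(40074*(-1/33906) - 2127) = 1/(-6679/5651 - 2127) = 1/(-12026356/5651) = -5651/12026356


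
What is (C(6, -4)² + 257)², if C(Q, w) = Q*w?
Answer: 693889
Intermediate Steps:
(C(6, -4)² + 257)² = ((6*(-4))² + 257)² = ((-24)² + 257)² = (576 + 257)² = 833² = 693889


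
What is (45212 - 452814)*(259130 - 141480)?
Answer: -47954375300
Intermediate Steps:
(45212 - 452814)*(259130 - 141480) = -407602*117650 = -47954375300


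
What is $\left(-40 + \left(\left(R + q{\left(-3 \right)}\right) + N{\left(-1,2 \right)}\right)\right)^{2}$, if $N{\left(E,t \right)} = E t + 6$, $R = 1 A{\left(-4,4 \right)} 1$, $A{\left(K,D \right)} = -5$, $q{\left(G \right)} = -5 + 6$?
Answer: $1600$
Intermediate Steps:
$q{\left(G \right)} = 1$
$R = -5$ ($R = 1 \left(-5\right) 1 = \left(-5\right) 1 = -5$)
$N{\left(E,t \right)} = 6 + E t$
$\left(-40 + \left(\left(R + q{\left(-3 \right)}\right) + N{\left(-1,2 \right)}\right)\right)^{2} = \left(-40 + \left(\left(-5 + 1\right) + \left(6 - 2\right)\right)\right)^{2} = \left(-40 + \left(-4 + \left(6 - 2\right)\right)\right)^{2} = \left(-40 + \left(-4 + 4\right)\right)^{2} = \left(-40 + 0\right)^{2} = \left(-40\right)^{2} = 1600$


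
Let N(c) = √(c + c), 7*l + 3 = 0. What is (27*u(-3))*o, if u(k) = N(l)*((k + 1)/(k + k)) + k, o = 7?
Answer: -567 + 9*I*√42 ≈ -567.0 + 58.327*I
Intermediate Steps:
l = -3/7 (l = -3/7 + (⅐)*0 = -3/7 + 0 = -3/7 ≈ -0.42857)
N(c) = √2*√c (N(c) = √(2*c) = √2*√c)
u(k) = k + I*√42*(1 + k)/(14*k) (u(k) = (√2*√(-3/7))*((k + 1)/(k + k)) + k = (√2*(I*√21/7))*((1 + k)/((2*k))) + k = (I*√42/7)*((1 + k)*(1/(2*k))) + k = (I*√42/7)*((1 + k)/(2*k)) + k = I*√42*(1 + k)/(14*k) + k = k + I*√42*(1 + k)/(14*k))
(27*u(-3))*o = (27*(-3 + I*√42/14 + (1/14)*I*√42/(-3)))*7 = (27*(-3 + I*√42/14 + (1/14)*I*√42*(-⅓)))*7 = (27*(-3 + I*√42/14 - I*√42/42))*7 = (27*(-3 + I*√42/21))*7 = (-81 + 9*I*√42/7)*7 = -567 + 9*I*√42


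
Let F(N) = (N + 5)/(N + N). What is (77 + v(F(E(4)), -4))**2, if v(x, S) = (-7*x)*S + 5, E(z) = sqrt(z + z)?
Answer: 19657/2 + 3360*sqrt(2) ≈ 14580.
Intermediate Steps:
E(z) = sqrt(2)*sqrt(z) (E(z) = sqrt(2*z) = sqrt(2)*sqrt(z))
F(N) = (5 + N)/(2*N) (F(N) = (5 + N)/((2*N)) = (5 + N)*(1/(2*N)) = (5 + N)/(2*N))
v(x, S) = 5 - 7*S*x (v(x, S) = -7*S*x + 5 = 5 - 7*S*x)
(77 + v(F(E(4)), -4))**2 = (77 + (5 - 7*(-4)*(5 + sqrt(2)*sqrt(4))/(2*((sqrt(2)*sqrt(4))))))**2 = (77 + (5 - 7*(-4)*(5 + sqrt(2)*2)/(2*((sqrt(2)*2)))))**2 = (77 + (5 - 7*(-4)*(5 + 2*sqrt(2))/(2*((2*sqrt(2))))))**2 = (77 + (5 - 7*(-4)*(sqrt(2)/4)*(5 + 2*sqrt(2))/2))**2 = (77 + (5 - 7*(-4)*sqrt(2)*(5 + 2*sqrt(2))/8))**2 = (77 + (5 + 7*sqrt(2)*(5 + 2*sqrt(2))/2))**2 = (82 + 7*sqrt(2)*(5 + 2*sqrt(2))/2)**2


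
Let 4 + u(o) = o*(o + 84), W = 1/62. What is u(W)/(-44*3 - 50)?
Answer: 10167/699608 ≈ 0.014532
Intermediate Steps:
W = 1/62 ≈ 0.016129
u(o) = -4 + o*(84 + o) (u(o) = -4 + o*(o + 84) = -4 + o*(84 + o))
u(W)/(-44*3 - 50) = (-4 + (1/62)² + 84*(1/62))/(-44*3 - 50) = (-4 + 1/3844 + 42/31)/(-132 - 50) = -10167/3844/(-182) = -10167/3844*(-1/182) = 10167/699608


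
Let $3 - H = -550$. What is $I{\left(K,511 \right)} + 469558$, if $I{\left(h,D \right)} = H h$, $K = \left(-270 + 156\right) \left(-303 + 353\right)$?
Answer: $-2682542$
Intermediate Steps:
$K = -5700$ ($K = \left(-114\right) 50 = -5700$)
$H = 553$ ($H = 3 - -550 = 3 + 550 = 553$)
$I{\left(h,D \right)} = 553 h$
$I{\left(K,511 \right)} + 469558 = 553 \left(-5700\right) + 469558 = -3152100 + 469558 = -2682542$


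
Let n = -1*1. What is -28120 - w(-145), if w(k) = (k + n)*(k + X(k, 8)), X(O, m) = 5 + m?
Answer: -47392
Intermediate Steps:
n = -1
w(k) = (-1 + k)*(13 + k) (w(k) = (k - 1)*(k + (5 + 8)) = (-1 + k)*(k + 13) = (-1 + k)*(13 + k))
-28120 - w(-145) = -28120 - (-13 + (-145)² + 12*(-145)) = -28120 - (-13 + 21025 - 1740) = -28120 - 1*19272 = -28120 - 19272 = -47392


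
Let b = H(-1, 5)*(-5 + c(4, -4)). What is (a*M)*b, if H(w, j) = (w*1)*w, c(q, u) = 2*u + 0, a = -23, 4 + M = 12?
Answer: 2392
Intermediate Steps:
M = 8 (M = -4 + 12 = 8)
c(q, u) = 2*u
H(w, j) = w**2 (H(w, j) = w*w = w**2)
b = -13 (b = (-1)**2*(-5 + 2*(-4)) = 1*(-5 - 8) = 1*(-13) = -13)
(a*M)*b = -23*8*(-13) = -184*(-13) = 2392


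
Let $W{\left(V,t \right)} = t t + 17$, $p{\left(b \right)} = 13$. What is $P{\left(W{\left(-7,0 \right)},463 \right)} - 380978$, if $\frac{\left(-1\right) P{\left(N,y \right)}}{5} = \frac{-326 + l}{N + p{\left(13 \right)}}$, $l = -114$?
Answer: $- \frac{1142714}{3} \approx -3.809 \cdot 10^{5}$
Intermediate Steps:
$W{\left(V,t \right)} = 17 + t^{2}$ ($W{\left(V,t \right)} = t^{2} + 17 = 17 + t^{2}$)
$P{\left(N,y \right)} = \frac{2200}{13 + N}$ ($P{\left(N,y \right)} = - 5 \frac{-326 - 114}{N + 13} = - 5 \left(- \frac{440}{13 + N}\right) = \frac{2200}{13 + N}$)
$P{\left(W{\left(-7,0 \right)},463 \right)} - 380978 = \frac{2200}{13 + \left(17 + 0^{2}\right)} - 380978 = \frac{2200}{13 + \left(17 + 0\right)} - 380978 = \frac{2200}{13 + 17} - 380978 = \frac{2200}{30} - 380978 = 2200 \cdot \frac{1}{30} - 380978 = \frac{220}{3} - 380978 = - \frac{1142714}{3}$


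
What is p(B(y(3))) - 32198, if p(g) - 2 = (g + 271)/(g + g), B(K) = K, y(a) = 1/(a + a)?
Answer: -62765/2 ≈ -31383.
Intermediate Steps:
y(a) = 1/(2*a)
p(g) = 2 + (271 + g)/(2*g) (p(g) = 2 + (g + 271)/(g + g) = 2 + (271 + g)/((2*g)) = 2 + (271 + g)*(1/(2*g)) = 2 + (271 + g)/(2*g))
p(B(y(3))) - 32198 = (271 + 5*((½)/3))/(2*(((½)/3))) - 32198 = (271 + 5*((½)*(⅓)))/(2*(((½)*(⅓)))) - 32198 = (271 + 5*(⅙))/(2*(⅙)) - 32198 = (½)*6*(271 + ⅚) - 32198 = (½)*6*(1631/6) - 32198 = 1631/2 - 32198 = -62765/2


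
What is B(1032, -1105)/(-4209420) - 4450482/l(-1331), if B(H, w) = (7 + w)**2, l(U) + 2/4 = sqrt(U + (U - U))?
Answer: 208119311331/124528675 + 65273736*I*sqrt(11)/1775 ≈ 1671.3 + 1.2197e+5*I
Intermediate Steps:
l(U) = -1/2 + sqrt(U) (l(U) = -1/2 + sqrt(U + (U - U)) = -1/2 + sqrt(U + 0) = -1/2 + sqrt(U))
B(1032, -1105)/(-4209420) - 4450482/l(-1331) = (7 - 1105)**2/(-4209420) - 4450482/(-1/2 + sqrt(-1331)) = (-1098)**2*(-1/4209420) - 4450482/(-1/2 + 11*I*sqrt(11)) = 1205604*(-1/4209420) - 4450482/(-1/2 + 11*I*sqrt(11)) = -100467/350785 - 4450482/(-1/2 + 11*I*sqrt(11))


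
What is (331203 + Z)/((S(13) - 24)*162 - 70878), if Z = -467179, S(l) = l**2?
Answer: 33994/11847 ≈ 2.8694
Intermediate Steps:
(331203 + Z)/((S(13) - 24)*162 - 70878) = (331203 - 467179)/((13**2 - 24)*162 - 70878) = -135976/((169 - 24)*162 - 70878) = -135976/(145*162 - 70878) = -135976/(23490 - 70878) = -135976/(-47388) = -135976*(-1/47388) = 33994/11847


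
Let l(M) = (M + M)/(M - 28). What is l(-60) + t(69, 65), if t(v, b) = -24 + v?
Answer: 510/11 ≈ 46.364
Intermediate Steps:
l(M) = 2*M/(-28 + M) (l(M) = (2*M)/(-28 + M) = 2*M/(-28 + M))
l(-60) + t(69, 65) = 2*(-60)/(-28 - 60) + (-24 + 69) = 2*(-60)/(-88) + 45 = 2*(-60)*(-1/88) + 45 = 15/11 + 45 = 510/11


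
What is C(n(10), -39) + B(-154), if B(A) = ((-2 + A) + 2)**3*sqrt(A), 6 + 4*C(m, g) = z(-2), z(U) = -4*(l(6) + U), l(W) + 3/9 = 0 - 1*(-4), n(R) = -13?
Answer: -19/6 - 3652264*I*sqrt(154) ≈ -3.1667 - 4.5323e+7*I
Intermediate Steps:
l(W) = 11/3 (l(W) = -1/3 + (0 - 1*(-4)) = -1/3 + (0 + 4) = -1/3 + 4 = 11/3)
z(U) = -44/3 - 4*U (z(U) = -4*(11/3 + U) = -44/3 - 4*U)
C(m, g) = -19/6 (C(m, g) = -3/2 + (-44/3 - 4*(-2))/4 = -3/2 + (-44/3 + 8)/4 = -3/2 + (1/4)*(-20/3) = -3/2 - 5/3 = -19/6)
B(A) = A**(7/2) (B(A) = A**3*sqrt(A) = A**(7/2))
C(n(10), -39) + B(-154) = -19/6 + (-154)**(7/2) = -19/6 - 3652264*I*sqrt(154)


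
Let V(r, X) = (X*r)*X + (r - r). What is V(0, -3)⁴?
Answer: 0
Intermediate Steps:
V(r, X) = r*X² (V(r, X) = r*X² + 0 = r*X²)
V(0, -3)⁴ = (0*(-3)²)⁴ = (0*9)⁴ = 0⁴ = 0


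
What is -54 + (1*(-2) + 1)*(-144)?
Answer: 90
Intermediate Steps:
-54 + (1*(-2) + 1)*(-144) = -54 + (-2 + 1)*(-144) = -54 - 1*(-144) = -54 + 144 = 90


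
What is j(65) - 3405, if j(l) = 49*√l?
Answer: -3405 + 49*√65 ≈ -3009.9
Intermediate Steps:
j(65) - 3405 = 49*√65 - 3405 = -3405 + 49*√65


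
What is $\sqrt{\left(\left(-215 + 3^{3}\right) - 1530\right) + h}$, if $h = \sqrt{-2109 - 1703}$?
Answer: $\sqrt{-1718 + 2 i \sqrt{953}} \approx 0.7447 + 41.455 i$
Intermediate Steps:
$h = 2 i \sqrt{953}$ ($h = \sqrt{-3812} = 2 i \sqrt{953} \approx 61.741 i$)
$\sqrt{\left(\left(-215 + 3^{3}\right) - 1530\right) + h} = \sqrt{\left(\left(-215 + 3^{3}\right) - 1530\right) + 2 i \sqrt{953}} = \sqrt{\left(\left(-215 + 27\right) - 1530\right) + 2 i \sqrt{953}} = \sqrt{\left(-188 - 1530\right) + 2 i \sqrt{953}} = \sqrt{-1718 + 2 i \sqrt{953}}$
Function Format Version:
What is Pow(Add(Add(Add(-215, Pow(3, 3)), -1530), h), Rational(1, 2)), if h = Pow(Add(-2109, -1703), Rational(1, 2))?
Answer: Pow(Add(-1718, Mul(2, I, Pow(953, Rational(1, 2)))), Rational(1, 2)) ≈ Add(0.7447, Mul(41.455, I))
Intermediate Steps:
h = Mul(2, I, Pow(953, Rational(1, 2))) (h = Pow(-3812, Rational(1, 2)) = Mul(2, I, Pow(953, Rational(1, 2))) ≈ Mul(61.741, I))
Pow(Add(Add(Add(-215, Pow(3, 3)), -1530), h), Rational(1, 2)) = Pow(Add(Add(Add(-215, Pow(3, 3)), -1530), Mul(2, I, Pow(953, Rational(1, 2)))), Rational(1, 2)) = Pow(Add(Add(Add(-215, 27), -1530), Mul(2, I, Pow(953, Rational(1, 2)))), Rational(1, 2)) = Pow(Add(Add(-188, -1530), Mul(2, I, Pow(953, Rational(1, 2)))), Rational(1, 2)) = Pow(Add(-1718, Mul(2, I, Pow(953, Rational(1, 2)))), Rational(1, 2))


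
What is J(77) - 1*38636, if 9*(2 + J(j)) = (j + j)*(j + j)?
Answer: -324026/9 ≈ -36003.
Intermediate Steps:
J(j) = -2 + 4*j²/9 (J(j) = -2 + ((j + j)*(j + j))/9 = -2 + ((2*j)*(2*j))/9 = -2 + (4*j²)/9 = -2 + 4*j²/9)
J(77) - 1*38636 = (-2 + (4/9)*77²) - 1*38636 = (-2 + (4/9)*5929) - 38636 = (-2 + 23716/9) - 38636 = 23698/9 - 38636 = -324026/9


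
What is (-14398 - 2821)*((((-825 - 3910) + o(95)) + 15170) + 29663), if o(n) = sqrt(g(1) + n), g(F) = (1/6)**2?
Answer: -690447462 - 17219*sqrt(3421)/6 ≈ -6.9062e+8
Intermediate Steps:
g(F) = 1/36 (g(F) = (1/6)**2 = 1/36)
o(n) = sqrt(1/36 + n)
(-14398 - 2821)*((((-825 - 3910) + o(95)) + 15170) + 29663) = (-14398 - 2821)*((((-825 - 3910) + sqrt(1 + 36*95)/6) + 15170) + 29663) = -17219*(((-4735 + sqrt(1 + 3420)/6) + 15170) + 29663) = -17219*(((-4735 + sqrt(3421)/6) + 15170) + 29663) = -17219*((10435 + sqrt(3421)/6) + 29663) = -17219*(40098 + sqrt(3421)/6) = -690447462 - 17219*sqrt(3421)/6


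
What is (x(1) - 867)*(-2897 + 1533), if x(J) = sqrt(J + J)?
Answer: 1182588 - 1364*sqrt(2) ≈ 1.1807e+6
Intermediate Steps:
x(J) = sqrt(2)*sqrt(J) (x(J) = sqrt(2*J) = sqrt(2)*sqrt(J))
(x(1) - 867)*(-2897 + 1533) = (sqrt(2)*sqrt(1) - 867)*(-2897 + 1533) = (sqrt(2)*1 - 867)*(-1364) = (sqrt(2) - 867)*(-1364) = (-867 + sqrt(2))*(-1364) = 1182588 - 1364*sqrt(2)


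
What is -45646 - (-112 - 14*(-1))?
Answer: -45548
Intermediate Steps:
-45646 - (-112 - 14*(-1)) = -45646 - (-112 + 14) = -45646 - 1*(-98) = -45646 + 98 = -45548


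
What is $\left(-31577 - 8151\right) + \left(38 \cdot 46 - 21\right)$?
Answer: $-38001$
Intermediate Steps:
$\left(-31577 - 8151\right) + \left(38 \cdot 46 - 21\right) = -39728 + \left(1748 - 21\right) = -39728 + 1727 = -38001$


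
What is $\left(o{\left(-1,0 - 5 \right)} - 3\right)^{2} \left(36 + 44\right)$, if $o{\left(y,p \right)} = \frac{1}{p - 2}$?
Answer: $\frac{38720}{49} \approx 790.2$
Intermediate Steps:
$o{\left(y,p \right)} = \frac{1}{-2 + p}$
$\left(o{\left(-1,0 - 5 \right)} - 3\right)^{2} \left(36 + 44\right) = \left(\frac{1}{-2 + \left(0 - 5\right)} - 3\right)^{2} \left(36 + 44\right) = \left(\frac{1}{-2 - 5} - 3\right)^{2} \cdot 80 = \left(\frac{1}{-7} - 3\right)^{2} \cdot 80 = \left(- \frac{1}{7} - 3\right)^{2} \cdot 80 = \left(- \frac{22}{7}\right)^{2} \cdot 80 = \frac{484}{49} \cdot 80 = \frac{38720}{49}$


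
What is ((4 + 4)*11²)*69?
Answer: 66792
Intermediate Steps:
((4 + 4)*11²)*69 = (8*121)*69 = 968*69 = 66792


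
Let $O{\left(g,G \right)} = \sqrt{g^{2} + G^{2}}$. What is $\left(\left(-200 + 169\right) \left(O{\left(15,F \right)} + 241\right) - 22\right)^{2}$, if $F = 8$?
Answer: $64320400$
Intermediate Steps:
$O{\left(g,G \right)} = \sqrt{G^{2} + g^{2}}$
$\left(\left(-200 + 169\right) \left(O{\left(15,F \right)} + 241\right) - 22\right)^{2} = \left(\left(-200 + 169\right) \left(\sqrt{8^{2} + 15^{2}} + 241\right) - 22\right)^{2} = \left(- 31 \left(\sqrt{64 + 225} + 241\right) - 22\right)^{2} = \left(- 31 \left(\sqrt{289} + 241\right) - 22\right)^{2} = \left(- 31 \left(17 + 241\right) - 22\right)^{2} = \left(\left(-31\right) 258 - 22\right)^{2} = \left(-7998 - 22\right)^{2} = \left(-8020\right)^{2} = 64320400$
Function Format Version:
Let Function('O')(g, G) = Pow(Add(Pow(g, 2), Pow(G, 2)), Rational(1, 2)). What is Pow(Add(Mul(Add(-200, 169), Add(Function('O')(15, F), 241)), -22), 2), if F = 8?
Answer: 64320400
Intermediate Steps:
Function('O')(g, G) = Pow(Add(Pow(G, 2), Pow(g, 2)), Rational(1, 2))
Pow(Add(Mul(Add(-200, 169), Add(Function('O')(15, F), 241)), -22), 2) = Pow(Add(Mul(Add(-200, 169), Add(Pow(Add(Pow(8, 2), Pow(15, 2)), Rational(1, 2)), 241)), -22), 2) = Pow(Add(Mul(-31, Add(Pow(Add(64, 225), Rational(1, 2)), 241)), -22), 2) = Pow(Add(Mul(-31, Add(Pow(289, Rational(1, 2)), 241)), -22), 2) = Pow(Add(Mul(-31, Add(17, 241)), -22), 2) = Pow(Add(Mul(-31, 258), -22), 2) = Pow(Add(-7998, -22), 2) = Pow(-8020, 2) = 64320400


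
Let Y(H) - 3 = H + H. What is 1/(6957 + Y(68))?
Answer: 1/7096 ≈ 0.00014092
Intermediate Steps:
Y(H) = 3 + 2*H (Y(H) = 3 + (H + H) = 3 + 2*H)
1/(6957 + Y(68)) = 1/(6957 + (3 + 2*68)) = 1/(6957 + (3 + 136)) = 1/(6957 + 139) = 1/7096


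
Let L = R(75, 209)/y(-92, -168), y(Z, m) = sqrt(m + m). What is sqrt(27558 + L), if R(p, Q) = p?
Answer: sqrt(5401368 - 175*I*sqrt(21))/14 ≈ 166.01 - 0.012324*I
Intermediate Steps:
y(Z, m) = sqrt(2)*sqrt(m) (y(Z, m) = sqrt(2*m) = sqrt(2)*sqrt(m))
L = -25*I*sqrt(21)/28 (L = 75/((sqrt(2)*sqrt(-168))) = 75/((sqrt(2)*(2*I*sqrt(42)))) = 75/((4*I*sqrt(21))) = 75*(-I*sqrt(21)/84) = -25*I*sqrt(21)/28 ≈ -4.0916*I)
sqrt(27558 + L) = sqrt(27558 - 25*I*sqrt(21)/28)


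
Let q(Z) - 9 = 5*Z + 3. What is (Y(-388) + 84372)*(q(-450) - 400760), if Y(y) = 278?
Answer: -34113780700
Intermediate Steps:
q(Z) = 12 + 5*Z (q(Z) = 9 + (5*Z + 3) = 9 + (3 + 5*Z) = 12 + 5*Z)
(Y(-388) + 84372)*(q(-450) - 400760) = (278 + 84372)*((12 + 5*(-450)) - 400760) = 84650*((12 - 2250) - 400760) = 84650*(-2238 - 400760) = 84650*(-402998) = -34113780700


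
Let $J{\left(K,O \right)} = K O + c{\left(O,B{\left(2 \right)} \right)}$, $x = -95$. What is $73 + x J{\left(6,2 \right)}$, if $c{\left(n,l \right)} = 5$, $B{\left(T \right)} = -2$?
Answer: $-1542$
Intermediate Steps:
$J{\left(K,O \right)} = 5 + K O$ ($J{\left(K,O \right)} = K O + 5 = 5 + K O$)
$73 + x J{\left(6,2 \right)} = 73 - 95 \left(5 + 6 \cdot 2\right) = 73 - 95 \left(5 + 12\right) = 73 - 1615 = -1542$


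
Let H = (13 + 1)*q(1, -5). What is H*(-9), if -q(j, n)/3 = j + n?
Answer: -1512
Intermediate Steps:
q(j, n) = -3*j - 3*n (q(j, n) = -3*(j + n) = -3*j - 3*n)
H = 168 (H = (13 + 1)*(-3*1 - 3*(-5)) = 14*(-3 + 15) = 14*12 = 168)
H*(-9) = 168*(-9) = -1512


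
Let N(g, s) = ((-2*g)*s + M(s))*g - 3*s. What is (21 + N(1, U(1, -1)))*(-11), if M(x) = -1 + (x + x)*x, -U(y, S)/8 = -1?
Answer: -1188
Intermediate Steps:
U(y, S) = 8 (U(y, S) = -8*(-1) = 8)
M(x) = -1 + 2*x² (M(x) = -1 + (2*x)*x = -1 + 2*x²)
N(g, s) = -3*s + g*(-1 + 2*s² - 2*g*s) (N(g, s) = ((-2*g)*s + (-1 + 2*s²))*g - 3*s = (-2*g*s + (-1 + 2*s²))*g - 3*s = (-1 + 2*s² - 2*g*s)*g - 3*s = g*(-1 + 2*s² - 2*g*s) - 3*s = -3*s + g*(-1 + 2*s² - 2*g*s))
(21 + N(1, U(1, -1)))*(-11) = (21 + (-3*8 + 1*(-1 + 2*8²) - 2*8*1²))*(-11) = (21 + (-24 + 1*(-1 + 2*64) - 2*8*1))*(-11) = (21 + (-24 + 1*(-1 + 128) - 16))*(-11) = (21 + (-24 + 1*127 - 16))*(-11) = (21 + (-24 + 127 - 16))*(-11) = (21 + 87)*(-11) = 108*(-11) = -1188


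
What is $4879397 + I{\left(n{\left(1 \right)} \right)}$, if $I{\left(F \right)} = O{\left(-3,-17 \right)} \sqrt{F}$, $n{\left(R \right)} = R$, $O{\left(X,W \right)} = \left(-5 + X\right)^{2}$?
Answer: $4879461$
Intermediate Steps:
$I{\left(F \right)} = 64 \sqrt{F}$ ($I{\left(F \right)} = \left(-5 - 3\right)^{2} \sqrt{F} = \left(-8\right)^{2} \sqrt{F} = 64 \sqrt{F}$)
$4879397 + I{\left(n{\left(1 \right)} \right)} = 4879397 + 64 \sqrt{1} = 4879397 + 64 \cdot 1 = 4879397 + 64 = 4879461$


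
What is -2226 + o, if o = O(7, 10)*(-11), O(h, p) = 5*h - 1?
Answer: -2600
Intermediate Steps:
O(h, p) = -1 + 5*h
o = -374 (o = (-1 + 5*7)*(-11) = (-1 + 35)*(-11) = 34*(-11) = -374)
-2226 + o = -2226 - 374 = -2600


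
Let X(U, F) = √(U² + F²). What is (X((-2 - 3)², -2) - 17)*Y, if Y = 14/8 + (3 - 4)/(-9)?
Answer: -1139/36 + 67*√629/36 ≈ 15.038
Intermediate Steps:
X(U, F) = √(F² + U²)
Y = 67/36 (Y = 14*(⅛) - 1*(-⅑) = 7/4 + ⅑ = 67/36 ≈ 1.8611)
(X((-2 - 3)², -2) - 17)*Y = (√((-2)² + ((-2 - 3)²)²) - 17)*(67/36) = (√(4 + ((-5)²)²) - 17)*(67/36) = (√(4 + 25²) - 17)*(67/36) = (√(4 + 625) - 17)*(67/36) = (√629 - 17)*(67/36) = (-17 + √629)*(67/36) = -1139/36 + 67*√629/36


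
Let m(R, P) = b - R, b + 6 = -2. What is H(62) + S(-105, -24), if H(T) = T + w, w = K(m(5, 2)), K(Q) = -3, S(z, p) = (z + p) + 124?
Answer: 54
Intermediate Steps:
b = -8 (b = -6 - 2 = -8)
S(z, p) = 124 + p + z (S(z, p) = (p + z) + 124 = 124 + p + z)
m(R, P) = -8 - R
w = -3
H(T) = -3 + T (H(T) = T - 3 = -3 + T)
H(62) + S(-105, -24) = (-3 + 62) + (124 - 24 - 105) = 59 - 5 = 54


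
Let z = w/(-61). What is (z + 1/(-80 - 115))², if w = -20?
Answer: 14737921/141491025 ≈ 0.10416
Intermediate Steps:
z = 20/61 (z = -20/(-61) = -20*(-1/61) = 20/61 ≈ 0.32787)
(z + 1/(-80 - 115))² = (20/61 + 1/(-80 - 115))² = (20/61 + 1/(-195))² = (20/61 - 1/195)² = (3839/11895)² = 14737921/141491025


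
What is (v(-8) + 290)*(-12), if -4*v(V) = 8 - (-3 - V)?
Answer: -3471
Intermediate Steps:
v(V) = -11/4 - V/4 (v(V) = -(8 - (-3 - V))/4 = -(8 + (3 + V))/4 = -(11 + V)/4 = -11/4 - V/4)
(v(-8) + 290)*(-12) = ((-11/4 - ¼*(-8)) + 290)*(-12) = ((-11/4 + 2) + 290)*(-12) = (-¾ + 290)*(-12) = (1157/4)*(-12) = -3471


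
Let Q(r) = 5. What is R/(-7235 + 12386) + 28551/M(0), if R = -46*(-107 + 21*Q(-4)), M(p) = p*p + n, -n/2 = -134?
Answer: 147090857/1380468 ≈ 106.55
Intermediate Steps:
n = 268 (n = -2*(-134) = 268)
M(p) = 268 + p² (M(p) = p*p + 268 = p² + 268 = 268 + p²)
R = 92 (R = -46*(-107 + 21*5) = -46*(-107 + 105) = -46*(-2) = 92)
R/(-7235 + 12386) + 28551/M(0) = 92/(-7235 + 12386) + 28551/(268 + 0²) = 92/5151 + 28551/(268 + 0) = 92*(1/5151) + 28551/268 = 92/5151 + 28551*(1/268) = 92/5151 + 28551/268 = 147090857/1380468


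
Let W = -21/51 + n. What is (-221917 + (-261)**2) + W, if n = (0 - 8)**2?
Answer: -2613451/17 ≈ -1.5373e+5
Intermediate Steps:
n = 64 (n = (-8)**2 = 64)
W = 1081/17 (W = -21/51 + 64 = (1/51)*(-21) + 64 = -7/17 + 64 = 1081/17 ≈ 63.588)
(-221917 + (-261)**2) + W = (-221917 + (-261)**2) + 1081/17 = (-221917 + 68121) + 1081/17 = -153796 + 1081/17 = -2613451/17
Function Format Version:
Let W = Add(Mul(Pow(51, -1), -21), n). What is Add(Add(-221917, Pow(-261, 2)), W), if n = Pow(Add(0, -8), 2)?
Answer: Rational(-2613451, 17) ≈ -1.5373e+5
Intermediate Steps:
n = 64 (n = Pow(-8, 2) = 64)
W = Rational(1081, 17) (W = Add(Mul(Pow(51, -1), -21), 64) = Add(Mul(Rational(1, 51), -21), 64) = Add(Rational(-7, 17), 64) = Rational(1081, 17) ≈ 63.588)
Add(Add(-221917, Pow(-261, 2)), W) = Add(Add(-221917, Pow(-261, 2)), Rational(1081, 17)) = Add(Add(-221917, 68121), Rational(1081, 17)) = Add(-153796, Rational(1081, 17)) = Rational(-2613451, 17)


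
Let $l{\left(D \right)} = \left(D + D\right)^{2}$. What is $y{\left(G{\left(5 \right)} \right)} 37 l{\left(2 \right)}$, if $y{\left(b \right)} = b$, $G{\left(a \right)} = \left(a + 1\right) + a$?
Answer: $6512$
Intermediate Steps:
$G{\left(a \right)} = 1 + 2 a$ ($G{\left(a \right)} = \left(1 + a\right) + a = 1 + 2 a$)
$l{\left(D \right)} = 4 D^{2}$ ($l{\left(D \right)} = \left(2 D\right)^{2} = 4 D^{2}$)
$y{\left(G{\left(5 \right)} \right)} 37 l{\left(2 \right)} = \left(1 + 2 \cdot 5\right) 37 \cdot 4 \cdot 2^{2} = \left(1 + 10\right) 37 \cdot 4 \cdot 4 = 11 \cdot 37 \cdot 16 = 407 \cdot 16 = 6512$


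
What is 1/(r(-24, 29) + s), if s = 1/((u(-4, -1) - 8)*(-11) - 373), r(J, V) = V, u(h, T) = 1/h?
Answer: 1129/32737 ≈ 0.034487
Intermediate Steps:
s = -4/1129 (s = 1/((1/(-4) - 8)*(-11) - 373) = 1/((-1/4 - 8)*(-11) - 373) = 1/(-33/4*(-11) - 373) = 1/(363/4 - 373) = 1/(-1129/4) = -4/1129 ≈ -0.0035430)
1/(r(-24, 29) + s) = 1/(29 - 4/1129) = 1/(32737/1129) = 1129/32737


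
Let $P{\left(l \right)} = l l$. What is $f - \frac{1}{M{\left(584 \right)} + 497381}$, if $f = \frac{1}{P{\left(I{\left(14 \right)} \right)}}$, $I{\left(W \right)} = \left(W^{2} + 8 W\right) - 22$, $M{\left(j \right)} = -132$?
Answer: $\frac{415453}{40672979204} \approx 1.0214 \cdot 10^{-5}$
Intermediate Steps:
$I{\left(W \right)} = -22 + W^{2} + 8 W$
$P{\left(l \right)} = l^{2}$
$f = \frac{1}{81796}$ ($f = \frac{1}{\left(-22 + 14^{2} + 8 \cdot 14\right)^{2}} = \frac{1}{\left(-22 + 196 + 112\right)^{2}} = \frac{1}{286^{2}} = \frac{1}{81796} \approx 1.2226 \cdot 10^{-5}$)
$f - \frac{1}{M{\left(584 \right)} + 497381} = \frac{1}{81796} - \frac{1}{-132 + 497381} = \frac{1}{81796} - \frac{1}{497249} = \frac{415453}{40672979204}$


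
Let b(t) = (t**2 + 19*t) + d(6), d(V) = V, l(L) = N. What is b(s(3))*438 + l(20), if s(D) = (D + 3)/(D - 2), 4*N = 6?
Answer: 136659/2 ≈ 68330.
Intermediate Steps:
N = 3/2 (N = (1/4)*6 = 3/2 ≈ 1.5000)
l(L) = 3/2
s(D) = (3 + D)/(-2 + D)
b(t) = 6 + t**2 + 19*t (b(t) = (t**2 + 19*t) + 6 = 6 + t**2 + 19*t)
b(s(3))*438 + l(20) = (6 + ((3 + 3)/(-2 + 3))**2 + 19*((3 + 3)/(-2 + 3)))*438 + 3/2 = (6 + (6/1)**2 + 19*(6/1))*438 + 3/2 = (6 + (1*6)**2 + 19*(1*6))*438 + 3/2 = (6 + 6**2 + 19*6)*438 + 3/2 = (6 + 36 + 114)*438 + 3/2 = 156*438 + 3/2 = 68328 + 3/2 = 136659/2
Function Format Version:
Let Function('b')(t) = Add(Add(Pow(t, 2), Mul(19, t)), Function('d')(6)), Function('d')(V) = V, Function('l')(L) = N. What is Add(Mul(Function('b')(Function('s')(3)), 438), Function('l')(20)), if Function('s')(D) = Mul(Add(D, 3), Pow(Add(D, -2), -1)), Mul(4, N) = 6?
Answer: Rational(136659, 2) ≈ 68330.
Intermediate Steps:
N = Rational(3, 2) (N = Mul(Rational(1, 4), 6) = Rational(3, 2) ≈ 1.5000)
Function('l')(L) = Rational(3, 2)
Function('s')(D) = Mul(Pow(Add(-2, D), -1), Add(3, D)) (Function('s')(D) = Mul(Add(3, D), Pow(Add(-2, D), -1)) = Mul(Pow(Add(-2, D), -1), Add(3, D)))
Function('b')(t) = Add(6, Pow(t, 2), Mul(19, t)) (Function('b')(t) = Add(Add(Pow(t, 2), Mul(19, t)), 6) = Add(6, Pow(t, 2), Mul(19, t)))
Add(Mul(Function('b')(Function('s')(3)), 438), Function('l')(20)) = Add(Mul(Add(6, Pow(Mul(Pow(Add(-2, 3), -1), Add(3, 3)), 2), Mul(19, Mul(Pow(Add(-2, 3), -1), Add(3, 3)))), 438), Rational(3, 2)) = Add(Mul(Add(6, Pow(Mul(Pow(1, -1), 6), 2), Mul(19, Mul(Pow(1, -1), 6))), 438), Rational(3, 2)) = Add(Mul(Add(6, Pow(Mul(1, 6), 2), Mul(19, Mul(1, 6))), 438), Rational(3, 2)) = Add(Mul(Add(6, Pow(6, 2), Mul(19, 6)), 438), Rational(3, 2)) = Add(Mul(Add(6, 36, 114), 438), Rational(3, 2)) = Add(Mul(156, 438), Rational(3, 2)) = Add(68328, Rational(3, 2)) = Rational(136659, 2)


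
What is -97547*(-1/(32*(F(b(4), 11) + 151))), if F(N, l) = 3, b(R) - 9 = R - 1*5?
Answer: 97547/4928 ≈ 19.794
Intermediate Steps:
b(R) = 4 + R (b(R) = 9 + (R - 1*5) = 9 + (R - 5) = 9 + (-5 + R) = 4 + R)
-97547*(-1/(32*(F(b(4), 11) + 151))) = -97547*(-1/(32*(3 + 151))) = -97547/((-32*154)) = -97547/(-4928) = -97547*(-1/4928) = 97547/4928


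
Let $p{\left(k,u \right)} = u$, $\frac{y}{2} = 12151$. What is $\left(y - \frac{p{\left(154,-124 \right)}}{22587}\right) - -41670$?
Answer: $\frac{1490109688}{22587} \approx 65972.0$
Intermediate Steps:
$y = 24302$ ($y = 2 \cdot 12151 = 24302$)
$\left(y - \frac{p{\left(154,-124 \right)}}{22587}\right) - -41670 = \left(24302 - - \frac{124}{22587}\right) - -41670 = \left(24302 - \left(-124\right) \frac{1}{22587}\right) + 41670 = \left(24302 - - \frac{124}{22587}\right) + 41670 = \left(24302 + \frac{124}{22587}\right) + 41670 = \frac{548909398}{22587} + 41670 = \frac{1490109688}{22587}$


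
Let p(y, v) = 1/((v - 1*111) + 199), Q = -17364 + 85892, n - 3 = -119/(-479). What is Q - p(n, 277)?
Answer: 25012719/365 ≈ 68528.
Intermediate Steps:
n = 1556/479 (n = 3 - 119/(-479) = 3 - 119*(-1/479) = 3 + 119/479 = 1556/479 ≈ 3.2484)
Q = 68528
p(y, v) = 1/(88 + v) (p(y, v) = 1/((v - 111) + 199) = 1/((-111 + v) + 199) = 1/(88 + v))
Q - p(n, 277) = 68528 - 1/(88 + 277) = 68528 - 1/365 = 25012719/365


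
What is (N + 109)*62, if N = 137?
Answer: 15252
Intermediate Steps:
(N + 109)*62 = (137 + 109)*62 = 246*62 = 15252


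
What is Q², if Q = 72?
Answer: 5184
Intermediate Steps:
Q² = 72² = 5184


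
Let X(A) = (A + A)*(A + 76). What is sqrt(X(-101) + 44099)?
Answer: 3*sqrt(5461) ≈ 221.70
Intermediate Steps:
X(A) = 2*A*(76 + A) (X(A) = (2*A)*(76 + A) = 2*A*(76 + A))
sqrt(X(-101) + 44099) = sqrt(2*(-101)*(76 - 101) + 44099) = sqrt(2*(-101)*(-25) + 44099) = sqrt(5050 + 44099) = sqrt(49149) = 3*sqrt(5461)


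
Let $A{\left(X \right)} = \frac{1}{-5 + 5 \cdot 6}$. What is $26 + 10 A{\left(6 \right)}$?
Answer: $\frac{132}{5} \approx 26.4$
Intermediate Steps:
$A{\left(X \right)} = \frac{1}{25}$ ($A{\left(X \right)} = \frac{1}{-5 + 30} = \frac{1}{25}$)
$26 + 10 A{\left(6 \right)} = 26 + 10 \cdot \frac{1}{25} = 26 + \frac{2}{5} = \frac{132}{5}$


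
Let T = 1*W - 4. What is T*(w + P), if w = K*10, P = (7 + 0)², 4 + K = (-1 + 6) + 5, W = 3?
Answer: -109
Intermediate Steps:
T = -1 (T = 1*3 - 4 = 3 - 4 = -1)
K = 6 (K = -4 + ((-1 + 6) + 5) = -4 + (5 + 5) = -4 + 10 = 6)
P = 49 (P = 7² = 49)
w = 60 (w = 6*10 = 60)
T*(w + P) = -(60 + 49) = -1*109 = -109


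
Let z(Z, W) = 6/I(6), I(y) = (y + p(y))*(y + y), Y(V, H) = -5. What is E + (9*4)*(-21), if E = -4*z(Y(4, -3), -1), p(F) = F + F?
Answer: -6805/9 ≈ -756.11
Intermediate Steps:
p(F) = 2*F
I(y) = 6*y² (I(y) = (y + 2*y)*(y + y) = (3*y)*(2*y) = 6*y²)
z(Z, W) = 1/36 (z(Z, W) = 6/((6*6²)) = 6/((6*36)) = 6/216 = 6*(1/216) = 1/36)
E = -⅑ (E = -4*1/36 = -⅑ ≈ -0.11111)
E + (9*4)*(-21) = -⅑ + (9*4)*(-21) = -⅑ + 36*(-21) = -⅑ - 756 = -6805/9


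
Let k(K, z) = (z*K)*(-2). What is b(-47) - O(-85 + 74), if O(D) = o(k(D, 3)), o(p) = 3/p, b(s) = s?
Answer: -1035/22 ≈ -47.045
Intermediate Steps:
k(K, z) = -2*K*z (k(K, z) = (K*z)*(-2) = -2*K*z)
O(D) = -1/(2*D) (O(D) = 3/((-2*D*3)) = 3/((-6*D)) = 3*(-1/(6*D)) = -1/(2*D))
b(-47) - O(-85 + 74) = -47 - (-1)/(2*(-85 + 74)) = -47 - (-1)/(2*(-11)) = -47 - (-1)*(-1)/(2*11) = -47 - 1*1/22 = -47 - 1/22 = -1035/22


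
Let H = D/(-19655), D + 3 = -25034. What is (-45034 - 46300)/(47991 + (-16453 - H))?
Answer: -1795169770/619854353 ≈ -2.8961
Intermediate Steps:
D = -25037 (D = -3 - 25034 = -25037)
H = 25037/19655 (H = -25037/(-19655) = -25037*(-1/19655) = 25037/19655 ≈ 1.2738)
(-45034 - 46300)/(47991 + (-16453 - H)) = (-45034 - 46300)/(47991 + (-16453 - 1*25037/19655)) = -91334/(47991 + (-16453 - 25037/19655)) = -91334/(47991 - 323408752/19655) = -91334/619854353/19655 = -91334*19655/619854353 = -1795169770/619854353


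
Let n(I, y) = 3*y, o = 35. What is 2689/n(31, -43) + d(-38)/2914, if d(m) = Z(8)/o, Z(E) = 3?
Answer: -274250723/13156710 ≈ -20.845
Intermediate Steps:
d(m) = 3/35
2689/n(31, -43) + d(-38)/2914 = 2689/((3*(-43))) + (3/35)/2914 = 2689/(-129) + (3/35)*(1/2914) = 2689*(-1/129) + 3/101990 = -2689/129 + 3/101990 = -274250723/13156710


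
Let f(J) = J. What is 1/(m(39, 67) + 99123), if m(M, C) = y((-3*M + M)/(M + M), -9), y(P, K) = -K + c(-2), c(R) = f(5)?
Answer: 1/99137 ≈ 1.0087e-5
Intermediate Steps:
c(R) = 5
y(P, K) = 5 - K (y(P, K) = -K + 5 = 5 - K)
m(M, C) = 14 (m(M, C) = 5 - 1*(-9) = 5 + 9 = 14)
1/(m(39, 67) + 99123) = 1/(14 + 99123) = 1/99137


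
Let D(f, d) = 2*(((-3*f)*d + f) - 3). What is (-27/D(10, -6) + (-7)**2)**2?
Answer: 334853401/139876 ≈ 2393.9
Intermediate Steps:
D(f, d) = -6 + 2*f - 6*d*f (D(f, d) = 2*((-3*d*f + f) - 3) = 2*((f - 3*d*f) - 3) = 2*(-3 + f - 3*d*f) = -6 + 2*f - 6*d*f)
(-27/D(10, -6) + (-7)**2)**2 = (-27/(-6 + 2*10 - 6*(-6)*10) + (-7)**2)**2 = (-27/(-6 + 20 + 360) + 49)**2 = (-27/374 + 49)**2 = (18299/374)**2 = 334853401/139876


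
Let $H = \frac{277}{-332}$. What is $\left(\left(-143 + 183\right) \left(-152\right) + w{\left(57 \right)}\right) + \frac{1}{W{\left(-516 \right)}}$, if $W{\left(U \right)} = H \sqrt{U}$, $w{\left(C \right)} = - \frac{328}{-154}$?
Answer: $- \frac{467996}{77} + \frac{166 i \sqrt{129}}{35733} \approx -6077.9 + 0.052763 i$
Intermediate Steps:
$H = - \frac{277}{332}$ ($H = 277 \left(- \frac{1}{332}\right) = - \frac{277}{332} \approx -0.83434$)
$w{\left(C \right)} = \frac{164}{77}$ ($w{\left(C \right)} = \left(-328\right) \left(- \frac{1}{154}\right) = \frac{164}{77}$)
$W{\left(U \right)} = - \frac{277 \sqrt{U}}{332}$
$\left(\left(-143 + 183\right) \left(-152\right) + w{\left(57 \right)}\right) + \frac{1}{W{\left(-516 \right)}} = \left(\left(-143 + 183\right) \left(-152\right) + \frac{164}{77}\right) + \frac{1}{\left(- \frac{277}{332}\right) \sqrt{-516}} = \left(40 \left(-152\right) + \frac{164}{77}\right) + \frac{1}{\left(- \frac{277}{332}\right) 2 i \sqrt{129}} = \left(-6080 + \frac{164}{77}\right) + \frac{1}{\left(- \frac{277}{166}\right) i \sqrt{129}} = - \frac{467996}{77} + \frac{166 i \sqrt{129}}{35733}$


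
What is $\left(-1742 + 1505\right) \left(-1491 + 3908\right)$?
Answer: $-572829$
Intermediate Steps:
$\left(-1742 + 1505\right) \left(-1491 + 3908\right) = \left(-237\right) 2417 = -572829$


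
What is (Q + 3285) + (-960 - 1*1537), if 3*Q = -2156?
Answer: 208/3 ≈ 69.333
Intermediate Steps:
Q = -2156/3 (Q = (1/3)*(-2156) = -2156/3 ≈ -718.67)
(Q + 3285) + (-960 - 1*1537) = (-2156/3 + 3285) + (-960 - 1*1537) = 7699/3 + (-960 - 1537) = 7699/3 - 2497 = 208/3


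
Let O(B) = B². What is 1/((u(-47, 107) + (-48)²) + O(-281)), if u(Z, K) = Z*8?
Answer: 1/80889 ≈ 1.2363e-5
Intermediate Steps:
u(Z, K) = 8*Z
1/((u(-47, 107) + (-48)²) + O(-281)) = 1/((8*(-47) + (-48)²) + (-281)²) = 1/((-376 + 2304) + 78961) = 1/(1928 + 78961) = 1/80889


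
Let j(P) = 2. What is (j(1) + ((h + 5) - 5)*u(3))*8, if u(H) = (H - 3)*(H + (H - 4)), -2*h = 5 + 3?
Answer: 16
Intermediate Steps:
h = -4 (h = -(5 + 3)/2 = -½*8 = -4)
u(H) = (-4 + 2*H)*(-3 + H) (u(H) = (-3 + H)*(H + (-4 + H)) = (-3 + H)*(-4 + 2*H) = (-4 + 2*H)*(-3 + H))
(j(1) + ((h + 5) - 5)*u(3))*8 = (2 + ((-4 + 5) - 5)*(12 - 10*3 + 2*3²))*8 = (2 + (1 - 5)*(12 - 30 + 2*9))*8 = (2 - 4*(12 - 30 + 18))*8 = (2 - 4*0)*8 = (2 + 0)*8 = 2*8 = 16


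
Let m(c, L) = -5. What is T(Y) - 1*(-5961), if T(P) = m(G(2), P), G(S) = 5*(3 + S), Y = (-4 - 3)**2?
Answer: 5956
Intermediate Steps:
Y = 49 (Y = (-7)**2 = 49)
G(S) = 15 + 5*S
T(P) = -5
T(Y) - 1*(-5961) = -5 - 1*(-5961) = -5 + 5961 = 5956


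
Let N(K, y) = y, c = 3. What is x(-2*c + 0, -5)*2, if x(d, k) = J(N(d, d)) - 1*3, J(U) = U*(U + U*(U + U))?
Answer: -798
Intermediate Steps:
J(U) = U*(U + 2*U**2) (J(U) = U*(U + U*(2*U)) = U*(U + 2*U**2))
x(d, k) = -3 + d**2*(1 + 2*d) (x(d, k) = d**2*(1 + 2*d) - 1*3 = d**2*(1 + 2*d) - 3 = -3 + d**2*(1 + 2*d))
x(-2*c + 0, -5)*2 = (-3 + (-2*3 + 0)**2*(1 + 2*(-2*3 + 0)))*2 = (-3 + (-6 + 0)**2*(1 + 2*(-6 + 0)))*2 = (-3 + (-6)**2*(1 + 2*(-6)))*2 = (-3 + 36*(1 - 12))*2 = (-3 + 36*(-11))*2 = (-3 - 396)*2 = -399*2 = -798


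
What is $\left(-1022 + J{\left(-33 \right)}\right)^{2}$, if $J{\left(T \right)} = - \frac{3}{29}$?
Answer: $\frac{878588881}{841} \approx 1.0447 \cdot 10^{6}$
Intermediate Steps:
$J{\left(T \right)} = - \frac{3}{29}$ ($J{\left(T \right)} = \left(-3\right) \frac{1}{29} = - \frac{3}{29}$)
$\left(-1022 + J{\left(-33 \right)}\right)^{2} = \left(-1022 - \frac{3}{29}\right)^{2} = \left(- \frac{29641}{29}\right)^{2} = \frac{878588881}{841}$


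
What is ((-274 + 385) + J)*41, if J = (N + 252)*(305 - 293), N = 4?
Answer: 130503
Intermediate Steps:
J = 3072 (J = (4 + 252)*(305 - 293) = 256*12 = 3072)
((-274 + 385) + J)*41 = ((-274 + 385) + 3072)*41 = (111 + 3072)*41 = 3183*41 = 130503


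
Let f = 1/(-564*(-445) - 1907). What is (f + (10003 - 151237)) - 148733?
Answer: -72222950590/249073 ≈ -2.8997e+5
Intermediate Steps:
f = 1/249073 (f = 1/(250980 - 1907) = 1/249073 ≈ 4.0149e-6)
(f + (10003 - 151237)) - 148733 = (1/249073 + (10003 - 151237)) - 148733 = (1/249073 - 141234) - 148733 = -35177576081/249073 - 148733 = -72222950590/249073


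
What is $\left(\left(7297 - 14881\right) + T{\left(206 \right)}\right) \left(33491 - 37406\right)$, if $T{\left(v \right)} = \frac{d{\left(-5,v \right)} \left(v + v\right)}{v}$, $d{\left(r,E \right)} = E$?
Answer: $28078380$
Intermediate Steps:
$T{\left(v \right)} = 2 v$ ($T{\left(v \right)} = \frac{v \left(v + v\right)}{v} = \frac{v 2 v}{v} = \frac{2 v^{2}}{v} = 2 v$)
$\left(\left(7297 - 14881\right) + T{\left(206 \right)}\right) \left(33491 - 37406\right) = \left(\left(7297 - 14881\right) + 2 \cdot 206\right) \left(33491 - 37406\right) = \left(\left(7297 - 14881\right) + 412\right) \left(-3915\right) = \left(-7584 + 412\right) \left(-3915\right) = \left(-7172\right) \left(-3915\right) = 28078380$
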